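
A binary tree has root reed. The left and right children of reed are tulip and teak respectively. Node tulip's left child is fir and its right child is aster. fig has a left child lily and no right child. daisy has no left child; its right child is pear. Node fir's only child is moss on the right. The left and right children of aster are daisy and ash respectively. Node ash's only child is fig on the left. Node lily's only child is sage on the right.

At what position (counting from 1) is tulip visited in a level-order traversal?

Level-order visits nodes level by level from the root, left to right within each level.
Level 0: reed
Level 1: tulip, teak
Level 2: fir, aster
Level 3: moss, daisy, ash
Level 4: pear, fig
Level 5: lily
Level 6: sage
Full level-order sequence: reed, tulip, teak, fir, aster, moss, daisy, ash, pear, fig, lily, sage.

2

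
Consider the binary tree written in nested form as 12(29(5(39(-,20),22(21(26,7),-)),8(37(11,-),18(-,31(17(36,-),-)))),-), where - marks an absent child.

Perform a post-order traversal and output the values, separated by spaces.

20 39 26 7 21 22 5 11 37 36 17 31 18 8 29 12

Post-order visits the left subtree, then the right subtree, then the node.
At 12: go left to 29.
  At 29: go left to 5.
    At 5: go left to 39.
      At 39: no left child.
      At 39: go right to 20.
        20 is a leaf — visit 20.
      Visit 39.
    At 5: go right to 22.
      At 22: go left to 21.
        At 21: go left to 26.
          26 is a leaf — visit 26.
        At 21: go right to 7.
          7 is a leaf — visit 7.
        Visit 21.
      At 22: no right child.
      Visit 22.
    Visit 5.
  At 29: go right to 8.
    At 8: go left to 37.
      At 37: go left to 11.
        11 is a leaf — visit 11.
      At 37: no right child.
      Visit 37.
    At 8: go right to 18.
      At 18: no left child.
      At 18: go right to 31.
        At 31: go left to 17.
          At 17: go left to 36.
            36 is a leaf — visit 36.
          At 17: no right child.
          Visit 17.
        At 31: no right child.
        Visit 31.
      Visit 18.
    Visit 8.
  Visit 29.
At 12: no right child.
Visit 12.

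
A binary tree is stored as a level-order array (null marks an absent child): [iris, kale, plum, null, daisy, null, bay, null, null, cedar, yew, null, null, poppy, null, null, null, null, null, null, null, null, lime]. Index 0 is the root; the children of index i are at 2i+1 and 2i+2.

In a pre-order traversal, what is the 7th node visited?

Pre-order visits the node, then its left subtree, then its right subtree.
Visit iris.
At iris: go left to kale.
  Visit kale.
  At kale: no left child.
  At kale: go right to daisy.
    Visit daisy.
    At daisy: go left to cedar.
      cedar is a leaf — visit cedar.
    At daisy: go right to yew.
      Visit yew.
      At yew: no left child.
      At yew: go right to lime.
        lime is a leaf — visit lime.
At iris: go right to plum.
  Visit plum.
  At plum: no left child.
  At plum: go right to bay.
    Visit bay.
    At bay: go left to poppy.
      poppy is a leaf — visit poppy.
    At bay: no right child.
Full pre-order sequence: iris, kale, daisy, cedar, yew, lime, plum, bay, poppy.

plum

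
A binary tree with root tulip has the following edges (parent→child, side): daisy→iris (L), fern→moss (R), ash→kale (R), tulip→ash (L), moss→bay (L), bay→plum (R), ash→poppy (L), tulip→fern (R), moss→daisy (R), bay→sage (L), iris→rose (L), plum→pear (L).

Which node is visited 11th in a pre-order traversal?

daisy

Pre-order visits the node, then its left subtree, then its right subtree.
Visit tulip.
At tulip: go left to ash.
  Visit ash.
  At ash: go left to poppy.
    poppy is a leaf — visit poppy.
  At ash: go right to kale.
    kale is a leaf — visit kale.
At tulip: go right to fern.
  Visit fern.
  At fern: no left child.
  At fern: go right to moss.
    Visit moss.
    At moss: go left to bay.
      Visit bay.
      At bay: go left to sage.
        sage is a leaf — visit sage.
      At bay: go right to plum.
        Visit plum.
        At plum: go left to pear.
          pear is a leaf — visit pear.
        At plum: no right child.
    At moss: go right to daisy.
      Visit daisy.
      At daisy: go left to iris.
        Visit iris.
        At iris: go left to rose.
          rose is a leaf — visit rose.
        At iris: no right child.
      At daisy: no right child.
Full pre-order sequence: tulip, ash, poppy, kale, fern, moss, bay, sage, plum, pear, daisy, iris, rose.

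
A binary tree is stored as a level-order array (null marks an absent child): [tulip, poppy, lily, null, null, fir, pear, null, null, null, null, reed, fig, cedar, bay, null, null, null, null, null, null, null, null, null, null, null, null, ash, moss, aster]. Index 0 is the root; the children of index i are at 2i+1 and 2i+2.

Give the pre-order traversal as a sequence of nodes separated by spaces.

Pre-order visits the node, then its left subtree, then its right subtree.
Visit tulip.
At tulip: go left to poppy.
  poppy is a leaf — visit poppy.
At tulip: go right to lily.
  Visit lily.
  At lily: go left to fir.
    Visit fir.
    At fir: go left to reed.
      reed is a leaf — visit reed.
    At fir: go right to fig.
      fig is a leaf — visit fig.
  At lily: go right to pear.
    Visit pear.
    At pear: go left to cedar.
      Visit cedar.
      At cedar: go left to ash.
        ash is a leaf — visit ash.
      At cedar: go right to moss.
        moss is a leaf — visit moss.
    At pear: go right to bay.
      Visit bay.
      At bay: go left to aster.
        aster is a leaf — visit aster.
      At bay: no right child.

tulip poppy lily fir reed fig pear cedar ash moss bay aster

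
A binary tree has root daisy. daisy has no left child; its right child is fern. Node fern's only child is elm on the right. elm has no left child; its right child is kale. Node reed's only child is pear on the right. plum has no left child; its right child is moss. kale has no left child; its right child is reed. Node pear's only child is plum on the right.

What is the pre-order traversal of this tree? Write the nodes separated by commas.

Pre-order visits the node, then its left subtree, then its right subtree.
Visit daisy.
At daisy: no left child.
At daisy: go right to fern.
  Visit fern.
  At fern: no left child.
  At fern: go right to elm.
    Visit elm.
    At elm: no left child.
    At elm: go right to kale.
      Visit kale.
      At kale: no left child.
      At kale: go right to reed.
        Visit reed.
        At reed: no left child.
        At reed: go right to pear.
          Visit pear.
          At pear: no left child.
          At pear: go right to plum.
            Visit plum.
            At plum: no left child.
            At plum: go right to moss.
              moss is a leaf — visit moss.

daisy, fern, elm, kale, reed, pear, plum, moss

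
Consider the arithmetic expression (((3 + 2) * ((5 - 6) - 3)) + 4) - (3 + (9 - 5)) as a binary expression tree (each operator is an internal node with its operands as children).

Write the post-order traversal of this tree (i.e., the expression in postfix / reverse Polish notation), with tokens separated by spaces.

3 2 + 5 6 - 3 - * 4 + 3 9 5 - + -

Post-order on an expression tree gives postfix notation: for each operator, emit left operand, right operand, then the operator.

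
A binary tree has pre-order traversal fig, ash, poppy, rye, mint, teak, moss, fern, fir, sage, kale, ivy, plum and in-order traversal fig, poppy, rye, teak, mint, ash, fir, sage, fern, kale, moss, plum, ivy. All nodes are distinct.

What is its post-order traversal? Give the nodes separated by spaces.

The first element of pre-order is the root; it splits in-order into left and right subtrees.
Root fig: left subtree has 0 nodes { }, right has 12 {poppy, rye, teak, mint, ash, fir, sage, fern, kale, moss, plum, ivy}.
  Root ash: left subtree has 4 nodes {poppy, rye, teak, mint}, right has 7 {fir, sage, fern, kale, moss, plum, ivy}.
    Root poppy: left subtree has 0 nodes { }, right has 3 {rye, teak, mint}.
      Root rye: left subtree has 0 nodes { }, right has 2 {teak, mint}.
        Root mint: left subtree has 1 node {teak}, right has 0 { }.
    Root moss: left subtree has 4 nodes {fir, sage, fern, kale}, right has 2 {plum, ivy}.
      Root fern: left subtree has 2 nodes {fir, sage}, right has 1 {kale}.
        Root fir: left subtree has 0 nodes { }, right has 1 {sage}.
      Root ivy: left subtree has 1 node {plum}, right has 0 { }.

teak mint rye poppy sage fir kale fern plum ivy moss ash fig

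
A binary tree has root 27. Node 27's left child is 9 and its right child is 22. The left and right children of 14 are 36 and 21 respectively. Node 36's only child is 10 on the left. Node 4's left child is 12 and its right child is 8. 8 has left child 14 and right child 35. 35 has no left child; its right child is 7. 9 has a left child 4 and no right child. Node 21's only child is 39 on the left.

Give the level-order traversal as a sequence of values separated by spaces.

Level-order visits nodes level by level from the root, left to right within each level.
Level 0: 27
Level 1: 9, 22
Level 2: 4
Level 3: 12, 8
Level 4: 14, 35
Level 5: 36, 21, 7
Level 6: 10, 39

27 9 22 4 12 8 14 35 36 21 7 10 39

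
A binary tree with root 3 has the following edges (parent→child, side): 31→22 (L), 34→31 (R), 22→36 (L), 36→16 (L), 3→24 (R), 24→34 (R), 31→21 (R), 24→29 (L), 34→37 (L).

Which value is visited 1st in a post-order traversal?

29

Post-order visits the left subtree, then the right subtree, then the node.
At 3: no left child.
At 3: go right to 24.
  At 24: go left to 29.
    29 is a leaf — visit 29.
  At 24: go right to 34.
    At 34: go left to 37.
      37 is a leaf — visit 37.
    At 34: go right to 31.
      At 31: go left to 22.
        At 22: go left to 36.
          At 36: go left to 16.
            16 is a leaf — visit 16.
          At 36: no right child.
          Visit 36.
        At 22: no right child.
        Visit 22.
      At 31: go right to 21.
        21 is a leaf — visit 21.
      Visit 31.
    Visit 34.
  Visit 24.
Visit 3.
Full post-order sequence: 29, 37, 16, 36, 22, 21, 31, 34, 24, 3.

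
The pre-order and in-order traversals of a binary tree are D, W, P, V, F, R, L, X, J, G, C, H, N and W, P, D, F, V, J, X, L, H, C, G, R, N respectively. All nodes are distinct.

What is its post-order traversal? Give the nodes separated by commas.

P, W, F, J, X, H, C, G, L, N, R, V, D

The first element of pre-order is the root; it splits in-order into left and right subtrees.
Root D: left subtree has 2 nodes {W, P}, right has 10 {F, V, J, X, L, H, C, G, R, N}.
  Root W: left subtree has 0 nodes { }, right has 1 {P}.
  Root V: left subtree has 1 node {F}, right has 8 {J, X, L, H, C, G, R, N}.
    Root R: left subtree has 6 nodes {J, X, L, H, C, G}, right has 1 {N}.
      Root L: left subtree has 2 nodes {J, X}, right has 3 {H, C, G}.
        Root X: left subtree has 1 node {J}, right has 0 { }.
        Root G: left subtree has 2 nodes {H, C}, right has 0 { }.
          Root C: left subtree has 1 node {H}, right has 0 { }.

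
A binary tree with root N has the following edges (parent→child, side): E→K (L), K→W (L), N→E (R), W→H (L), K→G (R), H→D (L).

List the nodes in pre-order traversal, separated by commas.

N, E, K, W, H, D, G

Pre-order visits the node, then its left subtree, then its right subtree.
Visit N.
At N: no left child.
At N: go right to E.
  Visit E.
  At E: go left to K.
    Visit K.
    At K: go left to W.
      Visit W.
      At W: go left to H.
        Visit H.
        At H: go left to D.
          D is a leaf — visit D.
        At H: no right child.
      At W: no right child.
    At K: go right to G.
      G is a leaf — visit G.
  At E: no right child.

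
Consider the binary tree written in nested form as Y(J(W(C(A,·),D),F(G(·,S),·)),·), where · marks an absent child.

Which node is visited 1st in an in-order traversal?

In-order visits the left subtree, then the node, then the right subtree.
At Y: go left to J.
  At J: go left to W.
    At W: go left to C.
      At C: go left to A.
        A is a leaf — visit A.
      Visit C.
      At C: no right child.
    Visit W.
    At W: go right to D.
      D is a leaf — visit D.
  Visit J.
  At J: go right to F.
    At F: go left to G.
      At G: no left child.
      Visit G.
      At G: go right to S.
        S is a leaf — visit S.
    Visit F.
    At F: no right child.
Visit Y.
At Y: no right child.
Full in-order sequence: A, C, W, D, J, G, S, F, Y.

A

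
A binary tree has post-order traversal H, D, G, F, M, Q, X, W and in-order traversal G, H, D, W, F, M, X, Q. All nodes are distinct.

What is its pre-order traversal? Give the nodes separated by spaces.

The last element of post-order is the root; it splits in-order into left and right subtrees.
Root W: left subtree has 3 nodes {G, H, D}, right has 4 {F, M, X, Q}.
  Root G: left subtree has 0 nodes { }, right has 2 {H, D}.
    Root D: left subtree has 1 node {H}, right has 0 { }.
  Root X: left subtree has 2 nodes {F, M}, right has 1 {Q}.
    Root M: left subtree has 1 node {F}, right has 0 { }.

W G D H X M F Q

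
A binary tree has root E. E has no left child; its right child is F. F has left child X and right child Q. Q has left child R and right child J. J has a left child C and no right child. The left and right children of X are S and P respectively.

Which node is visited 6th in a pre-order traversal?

Pre-order visits the node, then its left subtree, then its right subtree.
Visit E.
At E: no left child.
At E: go right to F.
  Visit F.
  At F: go left to X.
    Visit X.
    At X: go left to S.
      S is a leaf — visit S.
    At X: go right to P.
      P is a leaf — visit P.
  At F: go right to Q.
    Visit Q.
    At Q: go left to R.
      R is a leaf — visit R.
    At Q: go right to J.
      Visit J.
      At J: go left to C.
        C is a leaf — visit C.
      At J: no right child.
Full pre-order sequence: E, F, X, S, P, Q, R, J, C.

Q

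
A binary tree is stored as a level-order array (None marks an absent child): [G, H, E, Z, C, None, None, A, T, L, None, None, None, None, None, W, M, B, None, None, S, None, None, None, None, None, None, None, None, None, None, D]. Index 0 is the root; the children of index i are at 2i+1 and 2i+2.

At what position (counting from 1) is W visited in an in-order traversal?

In-order visits the left subtree, then the node, then the right subtree.
At G: go left to H.
  At H: go left to Z.
    At Z: go left to A.
      At A: go left to W.
        At W: go left to D.
          D is a leaf — visit D.
        Visit W.
        At W: no right child.
      Visit A.
      At A: go right to M.
        M is a leaf — visit M.
    Visit Z.
    At Z: go right to T.
      At T: go left to B.
        B is a leaf — visit B.
      Visit T.
      At T: no right child.
  Visit H.
  At H: go right to C.
    At C: go left to L.
      At L: no left child.
      Visit L.
      At L: go right to S.
        S is a leaf — visit S.
    Visit C.
    At C: no right child.
Visit G.
At G: go right to E.
  E is a leaf — visit E.
Full in-order sequence: D, W, A, M, Z, B, T, H, L, S, C, G, E.

2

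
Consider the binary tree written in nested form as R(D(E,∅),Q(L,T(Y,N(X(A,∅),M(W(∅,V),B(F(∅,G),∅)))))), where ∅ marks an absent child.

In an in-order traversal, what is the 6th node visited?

Y

In-order visits the left subtree, then the node, then the right subtree.
At R: go left to D.
  At D: go left to E.
    E is a leaf — visit E.
  Visit D.
  At D: no right child.
Visit R.
At R: go right to Q.
  At Q: go left to L.
    L is a leaf — visit L.
  Visit Q.
  At Q: go right to T.
    At T: go left to Y.
      Y is a leaf — visit Y.
    Visit T.
    At T: go right to N.
      At N: go left to X.
        At X: go left to A.
          A is a leaf — visit A.
        Visit X.
        At X: no right child.
      Visit N.
      At N: go right to M.
        At M: go left to W.
          At W: no left child.
          Visit W.
          At W: go right to V.
            V is a leaf — visit V.
        Visit M.
        At M: go right to B.
          At B: go left to F.
            At F: no left child.
            Visit F.
            At F: go right to G.
              G is a leaf — visit G.
          Visit B.
          At B: no right child.
Full in-order sequence: E, D, R, L, Q, Y, T, A, X, N, W, V, M, F, G, B.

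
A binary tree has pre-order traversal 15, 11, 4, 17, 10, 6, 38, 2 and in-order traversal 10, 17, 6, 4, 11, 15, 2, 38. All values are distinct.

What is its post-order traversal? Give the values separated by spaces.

The first element of pre-order is the root; it splits in-order into left and right subtrees.
Root 15: left subtree has 5 nodes {10, 17, 6, 4, 11}, right has 2 {2, 38}.
  Root 11: left subtree has 4 nodes {10, 17, 6, 4}, right has 0 { }.
    Root 4: left subtree has 3 nodes {10, 17, 6}, right has 0 { }.
      Root 17: left subtree has 1 node {10}, right has 1 {6}.
  Root 38: left subtree has 1 node {2}, right has 0 { }.

10 6 17 4 11 2 38 15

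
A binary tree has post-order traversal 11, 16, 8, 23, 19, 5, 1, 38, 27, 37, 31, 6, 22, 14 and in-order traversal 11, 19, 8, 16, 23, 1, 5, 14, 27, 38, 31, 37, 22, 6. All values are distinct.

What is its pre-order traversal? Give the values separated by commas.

14, 1, 19, 11, 23, 8, 16, 5, 22, 31, 27, 38, 37, 6

The last element of post-order is the root; it splits in-order into left and right subtrees.
Root 14: left subtree has 7 nodes {11, 19, 8, 16, 23, 1, 5}, right has 6 {27, 38, 31, 37, 22, 6}.
  Root 1: left subtree has 5 nodes {11, 19, 8, 16, 23}, right has 1 {5}.
    Root 19: left subtree has 1 node {11}, right has 3 {8, 16, 23}.
      Root 23: left subtree has 2 nodes {8, 16}, right has 0 { }.
        Root 8: left subtree has 0 nodes { }, right has 1 {16}.
  Root 22: left subtree has 4 nodes {27, 38, 31, 37}, right has 1 {6}.
    Root 31: left subtree has 2 nodes {27, 38}, right has 1 {37}.
      Root 27: left subtree has 0 nodes { }, right has 1 {38}.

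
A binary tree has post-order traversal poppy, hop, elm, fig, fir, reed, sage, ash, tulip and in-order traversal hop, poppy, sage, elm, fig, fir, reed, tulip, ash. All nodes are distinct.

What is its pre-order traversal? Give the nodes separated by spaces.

The last element of post-order is the root; it splits in-order into left and right subtrees.
Root tulip: left subtree has 7 nodes {hop, poppy, sage, elm, fig, fir, reed}, right has 1 {ash}.
  Root sage: left subtree has 2 nodes {hop, poppy}, right has 4 {elm, fig, fir, reed}.
    Root hop: left subtree has 0 nodes { }, right has 1 {poppy}.
    Root reed: left subtree has 3 nodes {elm, fig, fir}, right has 0 { }.
      Root fir: left subtree has 2 nodes {elm, fig}, right has 0 { }.
        Root fig: left subtree has 1 node {elm}, right has 0 { }.

tulip sage hop poppy reed fir fig elm ash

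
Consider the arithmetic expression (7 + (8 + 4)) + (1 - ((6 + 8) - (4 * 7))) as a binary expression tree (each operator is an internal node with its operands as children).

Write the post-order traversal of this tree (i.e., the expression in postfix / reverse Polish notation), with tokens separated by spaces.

7 8 4 + + 1 6 8 + 4 7 * - - +

Post-order on an expression tree gives postfix notation: for each operator, emit left operand, right operand, then the operator.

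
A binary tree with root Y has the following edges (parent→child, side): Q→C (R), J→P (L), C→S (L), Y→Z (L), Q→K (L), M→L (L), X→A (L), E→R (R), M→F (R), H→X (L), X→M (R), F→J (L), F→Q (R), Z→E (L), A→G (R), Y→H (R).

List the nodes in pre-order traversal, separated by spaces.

Pre-order visits the node, then its left subtree, then its right subtree.
Visit Y.
At Y: go left to Z.
  Visit Z.
  At Z: go left to E.
    Visit E.
    At E: no left child.
    At E: go right to R.
      R is a leaf — visit R.
  At Z: no right child.
At Y: go right to H.
  Visit H.
  At H: go left to X.
    Visit X.
    At X: go left to A.
      Visit A.
      At A: no left child.
      At A: go right to G.
        G is a leaf — visit G.
    At X: go right to M.
      Visit M.
      At M: go left to L.
        L is a leaf — visit L.
      At M: go right to F.
        Visit F.
        At F: go left to J.
          Visit J.
          At J: go left to P.
            P is a leaf — visit P.
          At J: no right child.
        At F: go right to Q.
          Visit Q.
          At Q: go left to K.
            K is a leaf — visit K.
          At Q: go right to C.
            Visit C.
            At C: go left to S.
              S is a leaf — visit S.
            At C: no right child.
  At H: no right child.

Y Z E R H X A G M L F J P Q K C S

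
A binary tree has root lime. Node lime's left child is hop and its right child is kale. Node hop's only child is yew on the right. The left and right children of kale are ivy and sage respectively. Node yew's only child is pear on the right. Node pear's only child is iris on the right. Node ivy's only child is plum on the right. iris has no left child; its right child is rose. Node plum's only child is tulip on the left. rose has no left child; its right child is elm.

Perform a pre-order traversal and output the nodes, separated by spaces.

lime hop yew pear iris rose elm kale ivy plum tulip sage

Pre-order visits the node, then its left subtree, then its right subtree.
Visit lime.
At lime: go left to hop.
  Visit hop.
  At hop: no left child.
  At hop: go right to yew.
    Visit yew.
    At yew: no left child.
    At yew: go right to pear.
      Visit pear.
      At pear: no left child.
      At pear: go right to iris.
        Visit iris.
        At iris: no left child.
        At iris: go right to rose.
          Visit rose.
          At rose: no left child.
          At rose: go right to elm.
            elm is a leaf — visit elm.
At lime: go right to kale.
  Visit kale.
  At kale: go left to ivy.
    Visit ivy.
    At ivy: no left child.
    At ivy: go right to plum.
      Visit plum.
      At plum: go left to tulip.
        tulip is a leaf — visit tulip.
      At plum: no right child.
  At kale: go right to sage.
    sage is a leaf — visit sage.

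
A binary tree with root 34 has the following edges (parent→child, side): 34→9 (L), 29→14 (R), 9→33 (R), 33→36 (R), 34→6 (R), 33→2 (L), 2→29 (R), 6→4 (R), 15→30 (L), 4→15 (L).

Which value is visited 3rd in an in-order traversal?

29

In-order visits the left subtree, then the node, then the right subtree.
At 34: go left to 9.
  At 9: no left child.
  Visit 9.
  At 9: go right to 33.
    At 33: go left to 2.
      At 2: no left child.
      Visit 2.
      At 2: go right to 29.
        At 29: no left child.
        Visit 29.
        At 29: go right to 14.
          14 is a leaf — visit 14.
    Visit 33.
    At 33: go right to 36.
      36 is a leaf — visit 36.
Visit 34.
At 34: go right to 6.
  At 6: no left child.
  Visit 6.
  At 6: go right to 4.
    At 4: go left to 15.
      At 15: go left to 30.
        30 is a leaf — visit 30.
      Visit 15.
      At 15: no right child.
    Visit 4.
    At 4: no right child.
Full in-order sequence: 9, 2, 29, 14, 33, 36, 34, 6, 30, 15, 4.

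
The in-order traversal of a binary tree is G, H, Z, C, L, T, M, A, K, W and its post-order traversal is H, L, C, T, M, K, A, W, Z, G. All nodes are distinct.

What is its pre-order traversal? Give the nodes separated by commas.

The last element of post-order is the root; it splits in-order into left and right subtrees.
Root G: left subtree has 0 nodes { }, right has 9 {H, Z, C, L, T, M, A, K, W}.
  Root Z: left subtree has 1 node {H}, right has 7 {C, L, T, M, A, K, W}.
    Root W: left subtree has 6 nodes {C, L, T, M, A, K}, right has 0 { }.
      Root A: left subtree has 4 nodes {C, L, T, M}, right has 1 {K}.
        Root M: left subtree has 3 nodes {C, L, T}, right has 0 { }.
          Root T: left subtree has 2 nodes {C, L}, right has 0 { }.
            Root C: left subtree has 0 nodes { }, right has 1 {L}.

G, Z, H, W, A, M, T, C, L, K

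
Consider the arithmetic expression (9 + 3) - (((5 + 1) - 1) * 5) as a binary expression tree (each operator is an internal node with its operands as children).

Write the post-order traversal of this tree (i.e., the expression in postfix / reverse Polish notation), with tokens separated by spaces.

Post-order on an expression tree gives postfix notation: for each operator, emit left operand, right operand, then the operator.

9 3 + 5 1 + 1 - 5 * -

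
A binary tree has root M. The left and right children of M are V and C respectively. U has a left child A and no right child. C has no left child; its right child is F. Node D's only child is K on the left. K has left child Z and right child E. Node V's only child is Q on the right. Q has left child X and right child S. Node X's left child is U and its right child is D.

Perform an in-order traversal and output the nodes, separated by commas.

In-order visits the left subtree, then the node, then the right subtree.
At M: go left to V.
  At V: no left child.
  Visit V.
  At V: go right to Q.
    At Q: go left to X.
      At X: go left to U.
        At U: go left to A.
          A is a leaf — visit A.
        Visit U.
        At U: no right child.
      Visit X.
      At X: go right to D.
        At D: go left to K.
          At K: go left to Z.
            Z is a leaf — visit Z.
          Visit K.
          At K: go right to E.
            E is a leaf — visit E.
        Visit D.
        At D: no right child.
    Visit Q.
    At Q: go right to S.
      S is a leaf — visit S.
Visit M.
At M: go right to C.
  At C: no left child.
  Visit C.
  At C: go right to F.
    F is a leaf — visit F.

V, A, U, X, Z, K, E, D, Q, S, M, C, F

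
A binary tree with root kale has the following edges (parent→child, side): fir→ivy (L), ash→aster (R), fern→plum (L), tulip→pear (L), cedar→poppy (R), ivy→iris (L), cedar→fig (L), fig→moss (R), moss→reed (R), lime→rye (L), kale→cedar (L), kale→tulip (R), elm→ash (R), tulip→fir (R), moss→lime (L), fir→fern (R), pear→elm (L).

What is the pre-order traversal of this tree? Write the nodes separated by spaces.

Pre-order visits the node, then its left subtree, then its right subtree.
Visit kale.
At kale: go left to cedar.
  Visit cedar.
  At cedar: go left to fig.
    Visit fig.
    At fig: no left child.
    At fig: go right to moss.
      Visit moss.
      At moss: go left to lime.
        Visit lime.
        At lime: go left to rye.
          rye is a leaf — visit rye.
        At lime: no right child.
      At moss: go right to reed.
        reed is a leaf — visit reed.
  At cedar: go right to poppy.
    poppy is a leaf — visit poppy.
At kale: go right to tulip.
  Visit tulip.
  At tulip: go left to pear.
    Visit pear.
    At pear: go left to elm.
      Visit elm.
      At elm: no left child.
      At elm: go right to ash.
        Visit ash.
        At ash: no left child.
        At ash: go right to aster.
          aster is a leaf — visit aster.
    At pear: no right child.
  At tulip: go right to fir.
    Visit fir.
    At fir: go left to ivy.
      Visit ivy.
      At ivy: go left to iris.
        iris is a leaf — visit iris.
      At ivy: no right child.
    At fir: go right to fern.
      Visit fern.
      At fern: go left to plum.
        plum is a leaf — visit plum.
      At fern: no right child.

kale cedar fig moss lime rye reed poppy tulip pear elm ash aster fir ivy iris fern plum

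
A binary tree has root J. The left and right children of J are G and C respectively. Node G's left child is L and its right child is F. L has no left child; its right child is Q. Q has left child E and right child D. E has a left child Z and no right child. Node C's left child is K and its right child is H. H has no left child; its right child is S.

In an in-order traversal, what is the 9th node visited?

In-order visits the left subtree, then the node, then the right subtree.
At J: go left to G.
  At G: go left to L.
    At L: no left child.
    Visit L.
    At L: go right to Q.
      At Q: go left to E.
        At E: go left to Z.
          Z is a leaf — visit Z.
        Visit E.
        At E: no right child.
      Visit Q.
      At Q: go right to D.
        D is a leaf — visit D.
  Visit G.
  At G: go right to F.
    F is a leaf — visit F.
Visit J.
At J: go right to C.
  At C: go left to K.
    K is a leaf — visit K.
  Visit C.
  At C: go right to H.
    At H: no left child.
    Visit H.
    At H: go right to S.
      S is a leaf — visit S.
Full in-order sequence: L, Z, E, Q, D, G, F, J, K, C, H, S.

K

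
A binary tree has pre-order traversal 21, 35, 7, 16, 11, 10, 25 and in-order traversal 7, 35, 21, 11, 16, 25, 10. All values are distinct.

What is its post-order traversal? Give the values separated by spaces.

The first element of pre-order is the root; it splits in-order into left and right subtrees.
Root 21: left subtree has 2 nodes {7, 35}, right has 4 {11, 16, 25, 10}.
  Root 35: left subtree has 1 node {7}, right has 0 { }.
  Root 16: left subtree has 1 node {11}, right has 2 {25, 10}.
    Root 10: left subtree has 1 node {25}, right has 0 { }.

7 35 11 25 10 16 21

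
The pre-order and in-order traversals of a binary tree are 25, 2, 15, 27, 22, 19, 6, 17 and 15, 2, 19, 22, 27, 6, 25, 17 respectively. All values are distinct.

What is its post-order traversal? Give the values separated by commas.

The first element of pre-order is the root; it splits in-order into left and right subtrees.
Root 25: left subtree has 6 nodes {15, 2, 19, 22, 27, 6}, right has 1 {17}.
  Root 2: left subtree has 1 node {15}, right has 4 {19, 22, 27, 6}.
    Root 27: left subtree has 2 nodes {19, 22}, right has 1 {6}.
      Root 22: left subtree has 1 node {19}, right has 0 { }.

15, 19, 22, 6, 27, 2, 17, 25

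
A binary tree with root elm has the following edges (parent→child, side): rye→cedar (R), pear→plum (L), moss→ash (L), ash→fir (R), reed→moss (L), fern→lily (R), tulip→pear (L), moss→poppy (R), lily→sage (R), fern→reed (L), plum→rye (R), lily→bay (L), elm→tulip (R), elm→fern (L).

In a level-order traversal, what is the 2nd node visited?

fern

Level-order visits nodes level by level from the root, left to right within each level.
Level 0: elm
Level 1: fern, tulip
Level 2: reed, lily, pear
Level 3: moss, bay, sage, plum
Level 4: ash, poppy, rye
Level 5: fir, cedar
Full level-order sequence: elm, fern, tulip, reed, lily, pear, moss, bay, sage, plum, ash, poppy, rye, fir, cedar.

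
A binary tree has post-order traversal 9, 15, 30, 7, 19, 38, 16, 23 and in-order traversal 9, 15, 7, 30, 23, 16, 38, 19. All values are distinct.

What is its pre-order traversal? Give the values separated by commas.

The last element of post-order is the root; it splits in-order into left and right subtrees.
Root 23: left subtree has 4 nodes {9, 15, 7, 30}, right has 3 {16, 38, 19}.
  Root 7: left subtree has 2 nodes {9, 15}, right has 1 {30}.
    Root 15: left subtree has 1 node {9}, right has 0 { }.
  Root 16: left subtree has 0 nodes { }, right has 2 {38, 19}.
    Root 38: left subtree has 0 nodes { }, right has 1 {19}.

23, 7, 15, 9, 30, 16, 38, 19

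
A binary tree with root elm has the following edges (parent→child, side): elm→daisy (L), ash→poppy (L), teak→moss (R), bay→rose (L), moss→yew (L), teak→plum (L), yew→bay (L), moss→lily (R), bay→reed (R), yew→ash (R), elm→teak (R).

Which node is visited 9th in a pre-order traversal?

Pre-order visits the node, then its left subtree, then its right subtree.
Visit elm.
At elm: go left to daisy.
  daisy is a leaf — visit daisy.
At elm: go right to teak.
  Visit teak.
  At teak: go left to plum.
    plum is a leaf — visit plum.
  At teak: go right to moss.
    Visit moss.
    At moss: go left to yew.
      Visit yew.
      At yew: go left to bay.
        Visit bay.
        At bay: go left to rose.
          rose is a leaf — visit rose.
        At bay: go right to reed.
          reed is a leaf — visit reed.
      At yew: go right to ash.
        Visit ash.
        At ash: go left to poppy.
          poppy is a leaf — visit poppy.
        At ash: no right child.
    At moss: go right to lily.
      lily is a leaf — visit lily.
Full pre-order sequence: elm, daisy, teak, plum, moss, yew, bay, rose, reed, ash, poppy, lily.

reed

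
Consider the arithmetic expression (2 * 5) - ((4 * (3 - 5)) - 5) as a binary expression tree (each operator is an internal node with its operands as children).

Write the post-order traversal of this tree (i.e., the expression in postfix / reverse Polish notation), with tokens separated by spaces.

2 5 * 4 3 5 - * 5 - -

Post-order on an expression tree gives postfix notation: for each operator, emit left operand, right operand, then the operator.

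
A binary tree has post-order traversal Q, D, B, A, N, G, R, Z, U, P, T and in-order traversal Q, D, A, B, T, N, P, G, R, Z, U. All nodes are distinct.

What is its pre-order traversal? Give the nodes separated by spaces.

T A D Q B P N U Z R G

The last element of post-order is the root; it splits in-order into left and right subtrees.
Root T: left subtree has 4 nodes {Q, D, A, B}, right has 6 {N, P, G, R, Z, U}.
  Root A: left subtree has 2 nodes {Q, D}, right has 1 {B}.
    Root D: left subtree has 1 node {Q}, right has 0 { }.
  Root P: left subtree has 1 node {N}, right has 4 {G, R, Z, U}.
    Root U: left subtree has 3 nodes {G, R, Z}, right has 0 { }.
      Root Z: left subtree has 2 nodes {G, R}, right has 0 { }.
        Root R: left subtree has 1 node {G}, right has 0 { }.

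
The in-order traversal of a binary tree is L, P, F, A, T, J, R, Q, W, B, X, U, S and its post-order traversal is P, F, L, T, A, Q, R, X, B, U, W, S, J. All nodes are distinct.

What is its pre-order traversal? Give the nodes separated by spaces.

The last element of post-order is the root; it splits in-order into left and right subtrees.
Root J: left subtree has 5 nodes {L, P, F, A, T}, right has 7 {R, Q, W, B, X, U, S}.
  Root A: left subtree has 3 nodes {L, P, F}, right has 1 {T}.
    Root L: left subtree has 0 nodes { }, right has 2 {P, F}.
      Root F: left subtree has 1 node {P}, right has 0 { }.
  Root S: left subtree has 6 nodes {R, Q, W, B, X, U}, right has 0 { }.
    Root W: left subtree has 2 nodes {R, Q}, right has 3 {B, X, U}.
      Root R: left subtree has 0 nodes { }, right has 1 {Q}.
      Root U: left subtree has 2 nodes {B, X}, right has 0 { }.
        Root B: left subtree has 0 nodes { }, right has 1 {X}.

J A L F P T S W R Q U B X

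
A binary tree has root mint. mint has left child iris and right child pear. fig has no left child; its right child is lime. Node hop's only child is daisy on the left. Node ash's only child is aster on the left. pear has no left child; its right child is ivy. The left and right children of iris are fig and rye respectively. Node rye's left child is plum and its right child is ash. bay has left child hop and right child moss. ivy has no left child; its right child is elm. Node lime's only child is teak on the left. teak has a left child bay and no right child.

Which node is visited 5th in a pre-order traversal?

teak

Pre-order visits the node, then its left subtree, then its right subtree.
Visit mint.
At mint: go left to iris.
  Visit iris.
  At iris: go left to fig.
    Visit fig.
    At fig: no left child.
    At fig: go right to lime.
      Visit lime.
      At lime: go left to teak.
        Visit teak.
        At teak: go left to bay.
          Visit bay.
          At bay: go left to hop.
            Visit hop.
            At hop: go left to daisy.
              daisy is a leaf — visit daisy.
            At hop: no right child.
          At bay: go right to moss.
            moss is a leaf — visit moss.
        At teak: no right child.
      At lime: no right child.
  At iris: go right to rye.
    Visit rye.
    At rye: go left to plum.
      plum is a leaf — visit plum.
    At rye: go right to ash.
      Visit ash.
      At ash: go left to aster.
        aster is a leaf — visit aster.
      At ash: no right child.
At mint: go right to pear.
  Visit pear.
  At pear: no left child.
  At pear: go right to ivy.
    Visit ivy.
    At ivy: no left child.
    At ivy: go right to elm.
      elm is a leaf — visit elm.
Full pre-order sequence: mint, iris, fig, lime, teak, bay, hop, daisy, moss, rye, plum, ash, aster, pear, ivy, elm.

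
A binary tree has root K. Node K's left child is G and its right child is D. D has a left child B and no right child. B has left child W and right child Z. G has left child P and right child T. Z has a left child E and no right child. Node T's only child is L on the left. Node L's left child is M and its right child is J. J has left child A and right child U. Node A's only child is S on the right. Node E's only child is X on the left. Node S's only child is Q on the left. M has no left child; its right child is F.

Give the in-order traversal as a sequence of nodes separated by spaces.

P G M F L A Q S J U T K W B X E Z D

In-order visits the left subtree, then the node, then the right subtree.
At K: go left to G.
  At G: go left to P.
    P is a leaf — visit P.
  Visit G.
  At G: go right to T.
    At T: go left to L.
      At L: go left to M.
        At M: no left child.
        Visit M.
        At M: go right to F.
          F is a leaf — visit F.
      Visit L.
      At L: go right to J.
        At J: go left to A.
          At A: no left child.
          Visit A.
          At A: go right to S.
            At S: go left to Q.
              Q is a leaf — visit Q.
            Visit S.
            At S: no right child.
        Visit J.
        At J: go right to U.
          U is a leaf — visit U.
    Visit T.
    At T: no right child.
Visit K.
At K: go right to D.
  At D: go left to B.
    At B: go left to W.
      W is a leaf — visit W.
    Visit B.
    At B: go right to Z.
      At Z: go left to E.
        At E: go left to X.
          X is a leaf — visit X.
        Visit E.
        At E: no right child.
      Visit Z.
      At Z: no right child.
  Visit D.
  At D: no right child.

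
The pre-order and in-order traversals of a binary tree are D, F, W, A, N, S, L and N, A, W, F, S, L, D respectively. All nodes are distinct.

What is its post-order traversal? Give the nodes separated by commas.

The first element of pre-order is the root; it splits in-order into left and right subtrees.
Root D: left subtree has 6 nodes {N, A, W, F, S, L}, right has 0 { }.
  Root F: left subtree has 3 nodes {N, A, W}, right has 2 {S, L}.
    Root W: left subtree has 2 nodes {N, A}, right has 0 { }.
      Root A: left subtree has 1 node {N}, right has 0 { }.
    Root S: left subtree has 0 nodes { }, right has 1 {L}.

N, A, W, L, S, F, D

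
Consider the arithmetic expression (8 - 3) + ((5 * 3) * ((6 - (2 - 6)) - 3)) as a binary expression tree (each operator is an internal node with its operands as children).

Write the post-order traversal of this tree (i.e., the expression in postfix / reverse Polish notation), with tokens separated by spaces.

Post-order on an expression tree gives postfix notation: for each operator, emit left operand, right operand, then the operator.

8 3 - 5 3 * 6 2 6 - - 3 - * +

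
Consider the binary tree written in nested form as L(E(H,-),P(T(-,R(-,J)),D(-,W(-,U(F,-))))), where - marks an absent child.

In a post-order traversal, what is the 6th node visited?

Post-order visits the left subtree, then the right subtree, then the node.
At L: go left to E.
  At E: go left to H.
    H is a leaf — visit H.
  At E: no right child.
  Visit E.
At L: go right to P.
  At P: go left to T.
    At T: no left child.
    At T: go right to R.
      At R: no left child.
      At R: go right to J.
        J is a leaf — visit J.
      Visit R.
    Visit T.
  At P: go right to D.
    At D: no left child.
    At D: go right to W.
      At W: no left child.
      At W: go right to U.
        At U: go left to F.
          F is a leaf — visit F.
        At U: no right child.
        Visit U.
      Visit W.
    Visit D.
  Visit P.
Visit L.
Full post-order sequence: H, E, J, R, T, F, U, W, D, P, L.

F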